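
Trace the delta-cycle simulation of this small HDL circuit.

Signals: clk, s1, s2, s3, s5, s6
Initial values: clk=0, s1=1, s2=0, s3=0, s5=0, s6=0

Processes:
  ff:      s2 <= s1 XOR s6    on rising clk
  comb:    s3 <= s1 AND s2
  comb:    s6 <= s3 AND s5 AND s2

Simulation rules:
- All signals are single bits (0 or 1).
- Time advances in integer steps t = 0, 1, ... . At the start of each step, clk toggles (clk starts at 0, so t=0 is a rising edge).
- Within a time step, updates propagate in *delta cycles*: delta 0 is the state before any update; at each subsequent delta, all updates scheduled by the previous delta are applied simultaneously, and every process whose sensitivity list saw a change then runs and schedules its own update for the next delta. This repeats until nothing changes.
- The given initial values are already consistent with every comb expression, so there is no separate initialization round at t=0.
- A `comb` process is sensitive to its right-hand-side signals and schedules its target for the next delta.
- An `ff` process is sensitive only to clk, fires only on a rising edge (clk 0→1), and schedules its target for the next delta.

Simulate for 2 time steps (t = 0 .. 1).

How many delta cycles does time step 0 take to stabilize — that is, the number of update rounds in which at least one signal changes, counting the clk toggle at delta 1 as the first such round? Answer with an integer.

3

[bits: clk,s5,s1,s3,s6,s2]
t=0: Δ0=001000 Δ1=101000 Δ2=101001 Δ3=101101 | 3Δ
t=1: Δ0=101101 Δ1=001101 | 1Δ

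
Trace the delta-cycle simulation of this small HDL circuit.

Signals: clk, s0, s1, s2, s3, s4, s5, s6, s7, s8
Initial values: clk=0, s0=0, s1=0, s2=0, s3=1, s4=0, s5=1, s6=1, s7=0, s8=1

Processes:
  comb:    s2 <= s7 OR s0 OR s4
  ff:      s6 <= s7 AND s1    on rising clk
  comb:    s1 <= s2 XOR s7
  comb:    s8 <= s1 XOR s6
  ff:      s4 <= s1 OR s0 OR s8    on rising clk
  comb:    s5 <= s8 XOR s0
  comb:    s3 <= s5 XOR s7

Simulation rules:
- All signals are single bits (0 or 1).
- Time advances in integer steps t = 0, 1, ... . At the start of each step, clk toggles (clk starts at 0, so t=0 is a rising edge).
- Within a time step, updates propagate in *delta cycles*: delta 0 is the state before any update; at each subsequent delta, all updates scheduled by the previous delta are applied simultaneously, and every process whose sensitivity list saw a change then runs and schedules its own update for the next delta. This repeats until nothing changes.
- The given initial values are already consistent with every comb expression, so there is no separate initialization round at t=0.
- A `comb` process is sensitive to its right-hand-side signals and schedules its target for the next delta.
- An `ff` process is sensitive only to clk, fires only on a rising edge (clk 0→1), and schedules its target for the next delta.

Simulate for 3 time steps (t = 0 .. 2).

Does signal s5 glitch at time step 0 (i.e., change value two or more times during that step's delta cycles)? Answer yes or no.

t0.Δ0 clk=0 s2=0 s3=1 s4=0 s8=1 s6=1 s0=0 s1=0 s7=0 s5=1
t0.Δ1 clk=1 s2=0 s3=1 s4=0 s8=1 s6=1 s0=0 s1=0 s7=0 s5=1
t0.Δ2 clk=1 s2=0 s3=1 s4=1 s8=1 s6=0 s0=0 s1=0 s7=0 s5=1
t0.Δ3 clk=1 s2=1 s3=1 s4=1 s8=0 s6=0 s0=0 s1=0 s7=0 s5=1
t0.Δ4 clk=1 s2=1 s3=1 s4=1 s8=0 s6=0 s0=0 s1=1 s7=0 s5=0
t0.Δ5 clk=1 s2=1 s3=0 s4=1 s8=1 s6=0 s0=0 s1=1 s7=0 s5=0
t0.Δ6 clk=1 s2=1 s3=0 s4=1 s8=1 s6=0 s0=0 s1=1 s7=0 s5=1
t0.Δ7 clk=1 s2=1 s3=1 s4=1 s8=1 s6=0 s0=0 s1=1 s7=0 s5=1
t1.Δ0 clk=1 s2=1 s3=1 s4=1 s8=1 s6=0 s0=0 s1=1 s7=0 s5=1
t1.Δ1 clk=0 s2=1 s3=1 s4=1 s8=1 s6=0 s0=0 s1=1 s7=0 s5=1
t2.Δ0 clk=0 s2=1 s3=1 s4=1 s8=1 s6=0 s0=0 s1=1 s7=0 s5=1
t2.Δ1 clk=1 s2=1 s3=1 s4=1 s8=1 s6=0 s0=0 s1=1 s7=0 s5=1

yes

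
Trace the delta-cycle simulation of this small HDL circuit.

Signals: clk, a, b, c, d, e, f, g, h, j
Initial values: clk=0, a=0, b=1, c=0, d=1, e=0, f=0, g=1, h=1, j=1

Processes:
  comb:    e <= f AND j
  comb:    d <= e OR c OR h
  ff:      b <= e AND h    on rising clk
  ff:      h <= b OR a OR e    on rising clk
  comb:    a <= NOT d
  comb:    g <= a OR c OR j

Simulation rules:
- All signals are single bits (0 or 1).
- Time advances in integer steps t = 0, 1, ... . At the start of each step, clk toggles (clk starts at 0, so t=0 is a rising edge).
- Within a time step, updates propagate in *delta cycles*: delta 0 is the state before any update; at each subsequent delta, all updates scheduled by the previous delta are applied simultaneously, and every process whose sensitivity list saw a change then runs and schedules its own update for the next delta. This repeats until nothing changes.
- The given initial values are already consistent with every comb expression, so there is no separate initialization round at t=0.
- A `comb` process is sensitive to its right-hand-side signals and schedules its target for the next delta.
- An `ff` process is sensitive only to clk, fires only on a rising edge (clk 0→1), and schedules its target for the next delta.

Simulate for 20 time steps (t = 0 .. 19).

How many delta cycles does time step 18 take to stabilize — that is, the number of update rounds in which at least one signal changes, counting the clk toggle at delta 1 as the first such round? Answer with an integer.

4

t0.Δ0 e=0 h=1 d=1 c=0 clk=0 b=1 f=0 j=1 g=1 a=0
t0.Δ1 e=0 h=1 d=1 c=0 clk=1 b=1 f=0 j=1 g=1 a=0
t0.Δ2 e=0 h=1 d=1 c=0 clk=1 b=0 f=0 j=1 g=1 a=0
t1.Δ0 e=0 h=1 d=1 c=0 clk=1 b=0 f=0 j=1 g=1 a=0
t1.Δ1 e=0 h=1 d=1 c=0 clk=0 b=0 f=0 j=1 g=1 a=0
t2.Δ0 e=0 h=1 d=1 c=0 clk=0 b=0 f=0 j=1 g=1 a=0
t2.Δ1 e=0 h=1 d=1 c=0 clk=1 b=0 f=0 j=1 g=1 a=0
t2.Δ2 e=0 h=0 d=1 c=0 clk=1 b=0 f=0 j=1 g=1 a=0
t2.Δ3 e=0 h=0 d=0 c=0 clk=1 b=0 f=0 j=1 g=1 a=0
t2.Δ4 e=0 h=0 d=0 c=0 clk=1 b=0 f=0 j=1 g=1 a=1
t3.Δ0 e=0 h=0 d=0 c=0 clk=1 b=0 f=0 j=1 g=1 a=1
t3.Δ1 e=0 h=0 d=0 c=0 clk=0 b=0 f=0 j=1 g=1 a=1
t4.Δ0 e=0 h=0 d=0 c=0 clk=0 b=0 f=0 j=1 g=1 a=1
t4.Δ1 e=0 h=0 d=0 c=0 clk=1 b=0 f=0 j=1 g=1 a=1
t4.Δ2 e=0 h=1 d=0 c=0 clk=1 b=0 f=0 j=1 g=1 a=1
t4.Δ3 e=0 h=1 d=1 c=0 clk=1 b=0 f=0 j=1 g=1 a=1
t4.Δ4 e=0 h=1 d=1 c=0 clk=1 b=0 f=0 j=1 g=1 a=0
t5.Δ0 e=0 h=1 d=1 c=0 clk=1 b=0 f=0 j=1 g=1 a=0
t5.Δ1 e=0 h=1 d=1 c=0 clk=0 b=0 f=0 j=1 g=1 a=0
t6.Δ0 e=0 h=1 d=1 c=0 clk=0 b=0 f=0 j=1 g=1 a=0
t6.Δ1 e=0 h=1 d=1 c=0 clk=1 b=0 f=0 j=1 g=1 a=0
t6.Δ2 e=0 h=0 d=1 c=0 clk=1 b=0 f=0 j=1 g=1 a=0
t6.Δ3 e=0 h=0 d=0 c=0 clk=1 b=0 f=0 j=1 g=1 a=0
t6.Δ4 e=0 h=0 d=0 c=0 clk=1 b=0 f=0 j=1 g=1 a=1
t7.Δ0 e=0 h=0 d=0 c=0 clk=1 b=0 f=0 j=1 g=1 a=1
t7.Δ1 e=0 h=0 d=0 c=0 clk=0 b=0 f=0 j=1 g=1 a=1
t8.Δ0 e=0 h=0 d=0 c=0 clk=0 b=0 f=0 j=1 g=1 a=1
t8.Δ1 e=0 h=0 d=0 c=0 clk=1 b=0 f=0 j=1 g=1 a=1
t8.Δ2 e=0 h=1 d=0 c=0 clk=1 b=0 f=0 j=1 g=1 a=1
t8.Δ3 e=0 h=1 d=1 c=0 clk=1 b=0 f=0 j=1 g=1 a=1
t8.Δ4 e=0 h=1 d=1 c=0 clk=1 b=0 f=0 j=1 g=1 a=0
t9.Δ0 e=0 h=1 d=1 c=0 clk=1 b=0 f=0 j=1 g=1 a=0
t9.Δ1 e=0 h=1 d=1 c=0 clk=0 b=0 f=0 j=1 g=1 a=0
t10.Δ0 e=0 h=1 d=1 c=0 clk=0 b=0 f=0 j=1 g=1 a=0
t10.Δ1 e=0 h=1 d=1 c=0 clk=1 b=0 f=0 j=1 g=1 a=0
t10.Δ2 e=0 h=0 d=1 c=0 clk=1 b=0 f=0 j=1 g=1 a=0
t10.Δ3 e=0 h=0 d=0 c=0 clk=1 b=0 f=0 j=1 g=1 a=0
t10.Δ4 e=0 h=0 d=0 c=0 clk=1 b=0 f=0 j=1 g=1 a=1
t11.Δ0 e=0 h=0 d=0 c=0 clk=1 b=0 f=0 j=1 g=1 a=1
t11.Δ1 e=0 h=0 d=0 c=0 clk=0 b=0 f=0 j=1 g=1 a=1
t12.Δ0 e=0 h=0 d=0 c=0 clk=0 b=0 f=0 j=1 g=1 a=1
t12.Δ1 e=0 h=0 d=0 c=0 clk=1 b=0 f=0 j=1 g=1 a=1
t12.Δ2 e=0 h=1 d=0 c=0 clk=1 b=0 f=0 j=1 g=1 a=1
t12.Δ3 e=0 h=1 d=1 c=0 clk=1 b=0 f=0 j=1 g=1 a=1
t12.Δ4 e=0 h=1 d=1 c=0 clk=1 b=0 f=0 j=1 g=1 a=0
t13.Δ0 e=0 h=1 d=1 c=0 clk=1 b=0 f=0 j=1 g=1 a=0
t13.Δ1 e=0 h=1 d=1 c=0 clk=0 b=0 f=0 j=1 g=1 a=0
t14.Δ0 e=0 h=1 d=1 c=0 clk=0 b=0 f=0 j=1 g=1 a=0
t14.Δ1 e=0 h=1 d=1 c=0 clk=1 b=0 f=0 j=1 g=1 a=0
t14.Δ2 e=0 h=0 d=1 c=0 clk=1 b=0 f=0 j=1 g=1 a=0
t14.Δ3 e=0 h=0 d=0 c=0 clk=1 b=0 f=0 j=1 g=1 a=0
t14.Δ4 e=0 h=0 d=0 c=0 clk=1 b=0 f=0 j=1 g=1 a=1
t15.Δ0 e=0 h=0 d=0 c=0 clk=1 b=0 f=0 j=1 g=1 a=1
t15.Δ1 e=0 h=0 d=0 c=0 clk=0 b=0 f=0 j=1 g=1 a=1
t16.Δ0 e=0 h=0 d=0 c=0 clk=0 b=0 f=0 j=1 g=1 a=1
t16.Δ1 e=0 h=0 d=0 c=0 clk=1 b=0 f=0 j=1 g=1 a=1
t16.Δ2 e=0 h=1 d=0 c=0 clk=1 b=0 f=0 j=1 g=1 a=1
t16.Δ3 e=0 h=1 d=1 c=0 clk=1 b=0 f=0 j=1 g=1 a=1
t16.Δ4 e=0 h=1 d=1 c=0 clk=1 b=0 f=0 j=1 g=1 a=0
t17.Δ0 e=0 h=1 d=1 c=0 clk=1 b=0 f=0 j=1 g=1 a=0
t17.Δ1 e=0 h=1 d=1 c=0 clk=0 b=0 f=0 j=1 g=1 a=0
t18.Δ0 e=0 h=1 d=1 c=0 clk=0 b=0 f=0 j=1 g=1 a=0
t18.Δ1 e=0 h=1 d=1 c=0 clk=1 b=0 f=0 j=1 g=1 a=0
t18.Δ2 e=0 h=0 d=1 c=0 clk=1 b=0 f=0 j=1 g=1 a=0
t18.Δ3 e=0 h=0 d=0 c=0 clk=1 b=0 f=0 j=1 g=1 a=0
t18.Δ4 e=0 h=0 d=0 c=0 clk=1 b=0 f=0 j=1 g=1 a=1
t19.Δ0 e=0 h=0 d=0 c=0 clk=1 b=0 f=0 j=1 g=1 a=1
t19.Δ1 e=0 h=0 d=0 c=0 clk=0 b=0 f=0 j=1 g=1 a=1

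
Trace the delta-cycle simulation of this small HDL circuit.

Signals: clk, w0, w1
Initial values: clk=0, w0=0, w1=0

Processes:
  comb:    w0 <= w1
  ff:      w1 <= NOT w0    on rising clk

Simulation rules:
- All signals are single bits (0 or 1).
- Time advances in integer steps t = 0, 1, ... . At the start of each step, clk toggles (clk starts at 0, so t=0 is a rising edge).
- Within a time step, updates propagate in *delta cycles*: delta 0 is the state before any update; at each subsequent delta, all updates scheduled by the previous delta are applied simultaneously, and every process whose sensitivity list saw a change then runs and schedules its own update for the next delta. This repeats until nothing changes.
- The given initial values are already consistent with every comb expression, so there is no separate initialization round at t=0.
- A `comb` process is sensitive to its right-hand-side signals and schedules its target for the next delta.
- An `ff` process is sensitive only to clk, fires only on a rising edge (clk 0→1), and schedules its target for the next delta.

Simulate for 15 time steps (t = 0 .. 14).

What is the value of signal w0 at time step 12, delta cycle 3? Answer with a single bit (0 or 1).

t0.Δ0 clk=0 w0=0 w1=0
t0.Δ1 clk=1 w0=0 w1=0
t0.Δ2 clk=1 w0=0 w1=1
t0.Δ3 clk=1 w0=1 w1=1
t1.Δ0 clk=1 w0=1 w1=1
t1.Δ1 clk=0 w0=1 w1=1
t2.Δ0 clk=0 w0=1 w1=1
t2.Δ1 clk=1 w0=1 w1=1
t2.Δ2 clk=1 w0=1 w1=0
t2.Δ3 clk=1 w0=0 w1=0
t3.Δ0 clk=1 w0=0 w1=0
t3.Δ1 clk=0 w0=0 w1=0
t4.Δ0 clk=0 w0=0 w1=0
t4.Δ1 clk=1 w0=0 w1=0
t4.Δ2 clk=1 w0=0 w1=1
t4.Δ3 clk=1 w0=1 w1=1
t5.Δ0 clk=1 w0=1 w1=1
t5.Δ1 clk=0 w0=1 w1=1
t6.Δ0 clk=0 w0=1 w1=1
t6.Δ1 clk=1 w0=1 w1=1
t6.Δ2 clk=1 w0=1 w1=0
t6.Δ3 clk=1 w0=0 w1=0
t7.Δ0 clk=1 w0=0 w1=0
t7.Δ1 clk=0 w0=0 w1=0
t8.Δ0 clk=0 w0=0 w1=0
t8.Δ1 clk=1 w0=0 w1=0
t8.Δ2 clk=1 w0=0 w1=1
t8.Δ3 clk=1 w0=1 w1=1
t9.Δ0 clk=1 w0=1 w1=1
t9.Δ1 clk=0 w0=1 w1=1
t10.Δ0 clk=0 w0=1 w1=1
t10.Δ1 clk=1 w0=1 w1=1
t10.Δ2 clk=1 w0=1 w1=0
t10.Δ3 clk=1 w0=0 w1=0
t11.Δ0 clk=1 w0=0 w1=0
t11.Δ1 clk=0 w0=0 w1=0
t12.Δ0 clk=0 w0=0 w1=0
t12.Δ1 clk=1 w0=0 w1=0
t12.Δ2 clk=1 w0=0 w1=1
t12.Δ3 clk=1 w0=1 w1=1
t13.Δ0 clk=1 w0=1 w1=1
t13.Δ1 clk=0 w0=1 w1=1
t14.Δ0 clk=0 w0=1 w1=1
t14.Δ1 clk=1 w0=1 w1=1
t14.Δ2 clk=1 w0=1 w1=0
t14.Δ3 clk=1 w0=0 w1=0

1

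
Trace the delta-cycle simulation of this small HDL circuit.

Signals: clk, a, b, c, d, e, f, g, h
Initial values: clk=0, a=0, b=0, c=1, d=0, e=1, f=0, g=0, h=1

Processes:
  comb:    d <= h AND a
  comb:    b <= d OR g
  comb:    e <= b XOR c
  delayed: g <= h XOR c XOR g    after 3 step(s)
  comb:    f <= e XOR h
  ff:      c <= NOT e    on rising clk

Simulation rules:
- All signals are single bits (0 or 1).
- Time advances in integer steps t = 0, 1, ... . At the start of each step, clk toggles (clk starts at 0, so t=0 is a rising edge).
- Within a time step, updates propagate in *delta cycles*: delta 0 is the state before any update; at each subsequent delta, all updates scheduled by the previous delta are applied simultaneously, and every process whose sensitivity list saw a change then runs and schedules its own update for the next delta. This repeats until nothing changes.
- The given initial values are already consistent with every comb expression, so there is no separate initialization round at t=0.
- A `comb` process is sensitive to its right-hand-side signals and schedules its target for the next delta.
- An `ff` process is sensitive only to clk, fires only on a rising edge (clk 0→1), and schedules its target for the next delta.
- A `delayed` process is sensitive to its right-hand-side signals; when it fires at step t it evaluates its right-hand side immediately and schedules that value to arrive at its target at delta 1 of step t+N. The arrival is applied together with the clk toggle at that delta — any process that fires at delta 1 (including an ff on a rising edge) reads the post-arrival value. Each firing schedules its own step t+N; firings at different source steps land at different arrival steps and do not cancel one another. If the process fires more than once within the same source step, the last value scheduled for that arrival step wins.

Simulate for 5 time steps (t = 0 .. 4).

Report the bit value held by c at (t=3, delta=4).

t0.Δ0 f=0 h=1 b=0 clk=0 a=0 c=1 d=0 e=1 g=0
t0.Δ1 f=0 h=1 b=0 clk=1 a=0 c=1 d=0 e=1 g=0
t0.Δ2 f=0 h=1 b=0 clk=1 a=0 c=0 d=0 e=1 g=0
t0.Δ3 f=0 h=1 b=0 clk=1 a=0 c=0 d=0 e=0 g=0
t0.Δ4 f=1 h=1 b=0 clk=1 a=0 c=0 d=0 e=0 g=0
t1.Δ0 f=1 h=1 b=0 clk=1 a=0 c=0 d=0 e=0 g=0
t1.Δ1 f=1 h=1 b=0 clk=0 a=0 c=0 d=0 e=0 g=0
t2.Δ0 f=1 h=1 b=0 clk=0 a=0 c=0 d=0 e=0 g=0
t2.Δ1 f=1 h=1 b=0 clk=1 a=0 c=0 d=0 e=0 g=0
t2.Δ2 f=1 h=1 b=0 clk=1 a=0 c=1 d=0 e=0 g=0
t2.Δ3 f=1 h=1 b=0 clk=1 a=0 c=1 d=0 e=1 g=0
t2.Δ4 f=0 h=1 b=0 clk=1 a=0 c=1 d=0 e=1 g=0
t3.Δ0 f=0 h=1 b=0 clk=1 a=0 c=1 d=0 e=1 g=0
t3.Δ1 f=0 h=1 b=0 clk=0 a=0 c=1 d=0 e=1 g=1
t3.Δ2 f=0 h=1 b=1 clk=0 a=0 c=1 d=0 e=1 g=1
t3.Δ3 f=0 h=1 b=1 clk=0 a=0 c=1 d=0 e=0 g=1
t3.Δ4 f=1 h=1 b=1 clk=0 a=0 c=1 d=0 e=0 g=1
t4.Δ0 f=1 h=1 b=1 clk=0 a=0 c=1 d=0 e=0 g=1
t4.Δ1 f=1 h=1 b=1 clk=1 a=0 c=1 d=0 e=0 g=1

1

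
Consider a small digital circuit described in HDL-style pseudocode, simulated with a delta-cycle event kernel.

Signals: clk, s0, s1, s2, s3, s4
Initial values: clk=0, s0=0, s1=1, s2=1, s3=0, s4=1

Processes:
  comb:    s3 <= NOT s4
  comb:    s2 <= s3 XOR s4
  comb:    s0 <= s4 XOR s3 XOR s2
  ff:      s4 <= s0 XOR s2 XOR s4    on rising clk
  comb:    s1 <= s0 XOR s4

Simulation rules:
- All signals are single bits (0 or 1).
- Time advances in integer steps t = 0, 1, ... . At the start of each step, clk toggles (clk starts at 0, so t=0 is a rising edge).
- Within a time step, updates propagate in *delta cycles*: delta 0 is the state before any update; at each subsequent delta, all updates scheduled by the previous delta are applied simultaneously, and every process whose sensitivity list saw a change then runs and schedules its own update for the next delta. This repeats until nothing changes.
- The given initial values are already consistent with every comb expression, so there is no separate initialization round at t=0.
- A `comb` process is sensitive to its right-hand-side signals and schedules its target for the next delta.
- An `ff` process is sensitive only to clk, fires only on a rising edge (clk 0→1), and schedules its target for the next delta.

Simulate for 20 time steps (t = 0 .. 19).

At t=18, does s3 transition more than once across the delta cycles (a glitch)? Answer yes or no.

no

[bits: s2,clk,s1,s4,s0,s3]
t=0: Δ0=101100 Δ1=111100 Δ2=111000 Δ3=010011 Δ4=111011 Δ5=111001 Δ6=110001 | 6Δ
t=1: Δ0=110001 Δ1=100001 | 1Δ
t=2: Δ0=100001 Δ1=110001 Δ2=110101 Δ3=011110 Δ4=110110 Δ5=110100 Δ6=111100 | 6Δ
t=3: Δ0=111100 Δ1=101100 | 1Δ
t=4: Δ0=101100 Δ1=111100 Δ2=111000 Δ3=010011 Δ4=111011 Δ5=111001 Δ6=110001 | 6Δ
t=5: Δ0=110001 Δ1=100001 | 1Δ
t=6: Δ0=100001 Δ1=110001 Δ2=110101 Δ3=011110 Δ4=110110 Δ5=110100 Δ6=111100 | 6Δ
t=7: Δ0=111100 Δ1=101100 | 1Δ
t=8: Δ0=101100 Δ1=111100 Δ2=111000 Δ3=010011 Δ4=111011 Δ5=111001 Δ6=110001 | 6Δ
t=9: Δ0=110001 Δ1=100001 | 1Δ
t=10: Δ0=100001 Δ1=110001 Δ2=110101 Δ3=011110 Δ4=110110 Δ5=110100 Δ6=111100 | 6Δ
t=11: Δ0=111100 Δ1=101100 | 1Δ
t=12: Δ0=101100 Δ1=111100 Δ2=111000 Δ3=010011 Δ4=111011 Δ5=111001 Δ6=110001 | 6Δ
t=13: Δ0=110001 Δ1=100001 | 1Δ
t=14: Δ0=100001 Δ1=110001 Δ2=110101 Δ3=011110 Δ4=110110 Δ5=110100 Δ6=111100 | 6Δ
t=15: Δ0=111100 Δ1=101100 | 1Δ
t=16: Δ0=101100 Δ1=111100 Δ2=111000 Δ3=010011 Δ4=111011 Δ5=111001 Δ6=110001 | 6Δ
t=17: Δ0=110001 Δ1=100001 | 1Δ
t=18: Δ0=100001 Δ1=110001 Δ2=110101 Δ3=011110 Δ4=110110 Δ5=110100 Δ6=111100 | 6Δ
t=19: Δ0=111100 Δ1=101100 | 1Δ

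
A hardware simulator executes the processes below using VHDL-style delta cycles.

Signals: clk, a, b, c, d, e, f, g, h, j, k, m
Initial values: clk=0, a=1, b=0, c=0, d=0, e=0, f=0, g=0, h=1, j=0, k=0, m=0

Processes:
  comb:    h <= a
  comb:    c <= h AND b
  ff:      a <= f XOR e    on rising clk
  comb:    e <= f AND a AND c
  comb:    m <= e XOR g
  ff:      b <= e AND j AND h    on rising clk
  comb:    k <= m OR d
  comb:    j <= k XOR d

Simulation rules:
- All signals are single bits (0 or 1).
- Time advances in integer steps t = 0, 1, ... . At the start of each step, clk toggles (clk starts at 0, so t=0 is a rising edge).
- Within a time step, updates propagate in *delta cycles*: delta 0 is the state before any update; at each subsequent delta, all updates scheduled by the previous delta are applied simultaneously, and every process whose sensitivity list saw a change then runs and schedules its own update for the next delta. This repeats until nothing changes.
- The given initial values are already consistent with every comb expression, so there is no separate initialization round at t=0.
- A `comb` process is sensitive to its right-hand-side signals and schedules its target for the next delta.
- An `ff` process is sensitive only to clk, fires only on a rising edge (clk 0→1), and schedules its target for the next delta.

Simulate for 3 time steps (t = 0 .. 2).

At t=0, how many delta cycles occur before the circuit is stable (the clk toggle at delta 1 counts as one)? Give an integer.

t0.Δ0 g=0 clk=0 a=1 b=0 h=1 k=0 c=0 m=0 f=0 e=0 d=0 j=0
t0.Δ1 g=0 clk=1 a=1 b=0 h=1 k=0 c=0 m=0 f=0 e=0 d=0 j=0
t0.Δ2 g=0 clk=1 a=0 b=0 h=1 k=0 c=0 m=0 f=0 e=0 d=0 j=0
t0.Δ3 g=0 clk=1 a=0 b=0 h=0 k=0 c=0 m=0 f=0 e=0 d=0 j=0
t1.Δ0 g=0 clk=1 a=0 b=0 h=0 k=0 c=0 m=0 f=0 e=0 d=0 j=0
t1.Δ1 g=0 clk=0 a=0 b=0 h=0 k=0 c=0 m=0 f=0 e=0 d=0 j=0
t2.Δ0 g=0 clk=0 a=0 b=0 h=0 k=0 c=0 m=0 f=0 e=0 d=0 j=0
t2.Δ1 g=0 clk=1 a=0 b=0 h=0 k=0 c=0 m=0 f=0 e=0 d=0 j=0

3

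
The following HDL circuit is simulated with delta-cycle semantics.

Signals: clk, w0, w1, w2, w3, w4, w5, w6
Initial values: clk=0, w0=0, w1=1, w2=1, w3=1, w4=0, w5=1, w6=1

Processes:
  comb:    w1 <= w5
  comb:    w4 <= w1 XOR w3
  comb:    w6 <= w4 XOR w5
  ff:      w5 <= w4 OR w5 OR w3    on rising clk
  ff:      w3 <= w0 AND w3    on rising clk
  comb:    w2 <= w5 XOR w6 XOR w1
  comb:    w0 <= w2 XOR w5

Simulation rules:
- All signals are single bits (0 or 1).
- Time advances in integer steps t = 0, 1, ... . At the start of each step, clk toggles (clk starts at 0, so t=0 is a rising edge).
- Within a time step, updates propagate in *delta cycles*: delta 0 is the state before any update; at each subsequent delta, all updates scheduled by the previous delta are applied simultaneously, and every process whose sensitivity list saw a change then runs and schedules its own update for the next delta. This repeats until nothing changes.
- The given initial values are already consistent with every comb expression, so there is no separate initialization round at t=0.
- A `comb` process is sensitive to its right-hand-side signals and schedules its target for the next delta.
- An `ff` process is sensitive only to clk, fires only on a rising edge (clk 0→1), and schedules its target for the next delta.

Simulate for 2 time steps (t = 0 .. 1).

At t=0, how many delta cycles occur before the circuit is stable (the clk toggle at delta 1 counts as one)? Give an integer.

[bits: w4,w3,w0,w2,w5,w6,clk,w1]
t=0: Δ0=01011101 Δ1=01011111 Δ2=00011111 Δ3=10011111 Δ4=10011011 Δ5=10001011 Δ6=10101011 | 6Δ
t=1: Δ0=10101011 Δ1=10101001 | 1Δ

6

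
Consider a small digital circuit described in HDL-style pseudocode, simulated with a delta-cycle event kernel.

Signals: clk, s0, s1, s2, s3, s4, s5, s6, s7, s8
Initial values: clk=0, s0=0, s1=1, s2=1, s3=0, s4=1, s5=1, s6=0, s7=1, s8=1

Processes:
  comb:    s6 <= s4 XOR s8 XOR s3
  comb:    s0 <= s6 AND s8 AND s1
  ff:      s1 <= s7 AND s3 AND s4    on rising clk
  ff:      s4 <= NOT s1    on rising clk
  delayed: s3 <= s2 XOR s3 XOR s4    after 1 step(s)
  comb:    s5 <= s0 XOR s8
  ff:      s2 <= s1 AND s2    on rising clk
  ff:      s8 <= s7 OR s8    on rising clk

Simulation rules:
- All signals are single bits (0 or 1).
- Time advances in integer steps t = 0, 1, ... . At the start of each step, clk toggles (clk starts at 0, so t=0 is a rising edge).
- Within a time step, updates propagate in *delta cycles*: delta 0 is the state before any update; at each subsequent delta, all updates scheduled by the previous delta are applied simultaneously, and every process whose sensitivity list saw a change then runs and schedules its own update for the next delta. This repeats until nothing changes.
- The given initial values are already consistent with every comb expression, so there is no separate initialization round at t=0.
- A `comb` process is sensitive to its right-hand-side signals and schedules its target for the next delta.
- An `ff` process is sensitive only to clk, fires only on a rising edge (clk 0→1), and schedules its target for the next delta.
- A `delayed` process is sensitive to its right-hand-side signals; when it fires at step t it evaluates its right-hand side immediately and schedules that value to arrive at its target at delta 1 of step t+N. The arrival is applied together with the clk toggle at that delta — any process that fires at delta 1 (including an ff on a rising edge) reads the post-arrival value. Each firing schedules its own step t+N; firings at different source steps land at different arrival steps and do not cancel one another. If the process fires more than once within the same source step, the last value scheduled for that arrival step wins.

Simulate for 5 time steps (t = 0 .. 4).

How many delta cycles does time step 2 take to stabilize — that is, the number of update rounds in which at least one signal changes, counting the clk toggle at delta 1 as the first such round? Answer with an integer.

t=0 Δ0: s8=1 s0=0 s1=1 s3=0 s6=0 clk=0 s2=1 s7=1 s5=1 s4=1
  Δ1: clk:0→1
  Δ2: s1:1→0, s4:1→0
  Δ3: s6:0→1
  (3Δ to stable)
t=1 Δ0: s8=1 s0=0 s1=0 s3=0 s6=1 clk=1 s2=1 s7=1 s5=1 s4=0
  Δ1: s3:0→1, clk:1→0
  Δ2: s6:1→0
  (2Δ to stable)
t=2 Δ0: s8=1 s0=0 s1=0 s3=1 s6=0 clk=0 s2=1 s7=1 s5=1 s4=0
  Δ1: s3:1→0, clk:0→1
  Δ2: s6:0→1, s2:1→0, s4:0→1
  Δ3: s6:1→0
  (3Δ to stable)
t=3 Δ0: s8=1 s0=0 s1=0 s3=0 s6=0 clk=1 s2=0 s7=1 s5=1 s4=1
  Δ1: s3:0→1, clk:1→0
  Δ2: s6:0→1
  (2Δ to stable)
t=4 Δ0: s8=1 s0=0 s1=0 s3=1 s6=1 clk=0 s2=0 s7=1 s5=1 s4=1
  Δ1: s3:1→0, clk:0→1
  Δ2: s6:1→0
  (2Δ to stable)

3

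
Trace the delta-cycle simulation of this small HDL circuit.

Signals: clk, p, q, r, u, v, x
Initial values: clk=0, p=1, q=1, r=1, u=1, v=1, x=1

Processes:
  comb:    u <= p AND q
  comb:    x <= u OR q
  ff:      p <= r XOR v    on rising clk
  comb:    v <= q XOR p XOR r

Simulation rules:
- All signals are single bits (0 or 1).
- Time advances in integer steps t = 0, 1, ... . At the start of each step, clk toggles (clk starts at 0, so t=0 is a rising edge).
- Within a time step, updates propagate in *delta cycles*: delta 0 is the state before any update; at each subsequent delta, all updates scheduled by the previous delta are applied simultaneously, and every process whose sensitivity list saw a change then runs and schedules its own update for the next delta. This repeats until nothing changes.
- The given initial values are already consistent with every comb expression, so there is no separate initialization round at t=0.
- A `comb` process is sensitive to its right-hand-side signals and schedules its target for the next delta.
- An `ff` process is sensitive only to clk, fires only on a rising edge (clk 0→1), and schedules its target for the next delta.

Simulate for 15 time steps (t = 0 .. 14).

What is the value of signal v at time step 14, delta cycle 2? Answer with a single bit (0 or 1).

0

t=0 Δ0: clk=0 p=1 x=1 q=1 r=1 v=1 u=1
  Δ1: clk:0→1
  Δ2: p:1→0
  Δ3: v:1→0, u:1→0
  (3Δ to stable)
t=1 Δ0: clk=1 p=0 x=1 q=1 r=1 v=0 u=0
  Δ1: clk:1→0
  (1Δ to stable)
t=2 Δ0: clk=0 p=0 x=1 q=1 r=1 v=0 u=0
  Δ1: clk:0→1
  Δ2: p:0→1
  Δ3: v:0→1, u:0→1
  (3Δ to stable)
t=3 Δ0: clk=1 p=1 x=1 q=1 r=1 v=1 u=1
  Δ1: clk:1→0
  (1Δ to stable)
t=4 Δ0: clk=0 p=1 x=1 q=1 r=1 v=1 u=1
  Δ1: clk:0→1
  Δ2: p:1→0
  Δ3: v:1→0, u:1→0
  (3Δ to stable)
t=5 Δ0: clk=1 p=0 x=1 q=1 r=1 v=0 u=0
  Δ1: clk:1→0
  (1Δ to stable)
t=6 Δ0: clk=0 p=0 x=1 q=1 r=1 v=0 u=0
  Δ1: clk:0→1
  Δ2: p:0→1
  Δ3: v:0→1, u:0→1
  (3Δ to stable)
t=7 Δ0: clk=1 p=1 x=1 q=1 r=1 v=1 u=1
  Δ1: clk:1→0
  (1Δ to stable)
t=8 Δ0: clk=0 p=1 x=1 q=1 r=1 v=1 u=1
  Δ1: clk:0→1
  Δ2: p:1→0
  Δ3: v:1→0, u:1→0
  (3Δ to stable)
t=9 Δ0: clk=1 p=0 x=1 q=1 r=1 v=0 u=0
  Δ1: clk:1→0
  (1Δ to stable)
t=10 Δ0: clk=0 p=0 x=1 q=1 r=1 v=0 u=0
  Δ1: clk:0→1
  Δ2: p:0→1
  Δ3: v:0→1, u:0→1
  (3Δ to stable)
t=11 Δ0: clk=1 p=1 x=1 q=1 r=1 v=1 u=1
  Δ1: clk:1→0
  (1Δ to stable)
t=12 Δ0: clk=0 p=1 x=1 q=1 r=1 v=1 u=1
  Δ1: clk:0→1
  Δ2: p:1→0
  Δ3: v:1→0, u:1→0
  (3Δ to stable)
t=13 Δ0: clk=1 p=0 x=1 q=1 r=1 v=0 u=0
  Δ1: clk:1→0
  (1Δ to stable)
t=14 Δ0: clk=0 p=0 x=1 q=1 r=1 v=0 u=0
  Δ1: clk:0→1
  Δ2: p:0→1
  Δ3: v:0→1, u:0→1
  (3Δ to stable)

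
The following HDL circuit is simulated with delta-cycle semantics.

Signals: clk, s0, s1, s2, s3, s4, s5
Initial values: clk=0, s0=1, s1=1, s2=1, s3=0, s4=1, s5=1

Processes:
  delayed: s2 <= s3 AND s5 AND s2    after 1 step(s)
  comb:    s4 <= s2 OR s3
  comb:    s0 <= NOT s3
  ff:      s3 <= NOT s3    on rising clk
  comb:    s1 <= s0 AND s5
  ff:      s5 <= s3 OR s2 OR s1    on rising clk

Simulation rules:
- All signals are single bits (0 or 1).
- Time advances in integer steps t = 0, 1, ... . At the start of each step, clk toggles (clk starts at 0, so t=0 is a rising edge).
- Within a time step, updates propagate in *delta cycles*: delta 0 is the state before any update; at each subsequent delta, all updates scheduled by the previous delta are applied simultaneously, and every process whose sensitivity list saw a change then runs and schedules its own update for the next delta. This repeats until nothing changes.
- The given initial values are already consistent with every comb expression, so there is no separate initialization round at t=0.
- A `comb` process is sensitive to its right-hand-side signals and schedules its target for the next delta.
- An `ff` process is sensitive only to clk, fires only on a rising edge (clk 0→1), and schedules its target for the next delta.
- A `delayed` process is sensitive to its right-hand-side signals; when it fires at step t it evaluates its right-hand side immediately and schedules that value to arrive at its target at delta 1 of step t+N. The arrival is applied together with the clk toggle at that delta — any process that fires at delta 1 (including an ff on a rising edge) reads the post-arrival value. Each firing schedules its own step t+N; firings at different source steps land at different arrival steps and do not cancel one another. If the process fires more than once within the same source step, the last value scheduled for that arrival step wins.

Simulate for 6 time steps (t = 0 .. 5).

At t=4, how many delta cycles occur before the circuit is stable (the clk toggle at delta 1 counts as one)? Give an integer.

4

t=0 Δ0: s3=0 s0=1 s1=1 clk=0 s4=1 s2=1 s5=1
  Δ1: clk:0→1
  Δ2: s3:0→1
  Δ3: s0:1→0
  Δ4: s1:1→0
  (4Δ to stable)
t=1 Δ0: s3=1 s0=0 s1=0 clk=1 s4=1 s2=1 s5=1
  Δ1: clk:1→0
  (1Δ to stable)
t=2 Δ0: s3=1 s0=0 s1=0 clk=0 s4=1 s2=1 s5=1
  Δ1: clk:0→1
  Δ2: s3:1→0
  Δ3: s0:0→1
  Δ4: s1:0→1
  (4Δ to stable)
t=3 Δ0: s3=0 s0=1 s1=1 clk=1 s4=1 s2=1 s5=1
  Δ1: clk:1→0, s2:1→0
  Δ2: s4:1→0
  (2Δ to stable)
t=4 Δ0: s3=0 s0=1 s1=1 clk=0 s4=0 s2=0 s5=1
  Δ1: clk:0→1
  Δ2: s3:0→1
  Δ3: s0:1→0, s4:0→1
  Δ4: s1:1→0
  (4Δ to stable)
t=5 Δ0: s3=1 s0=0 s1=0 clk=1 s4=1 s2=0 s5=1
  Δ1: clk:1→0
  (1Δ to stable)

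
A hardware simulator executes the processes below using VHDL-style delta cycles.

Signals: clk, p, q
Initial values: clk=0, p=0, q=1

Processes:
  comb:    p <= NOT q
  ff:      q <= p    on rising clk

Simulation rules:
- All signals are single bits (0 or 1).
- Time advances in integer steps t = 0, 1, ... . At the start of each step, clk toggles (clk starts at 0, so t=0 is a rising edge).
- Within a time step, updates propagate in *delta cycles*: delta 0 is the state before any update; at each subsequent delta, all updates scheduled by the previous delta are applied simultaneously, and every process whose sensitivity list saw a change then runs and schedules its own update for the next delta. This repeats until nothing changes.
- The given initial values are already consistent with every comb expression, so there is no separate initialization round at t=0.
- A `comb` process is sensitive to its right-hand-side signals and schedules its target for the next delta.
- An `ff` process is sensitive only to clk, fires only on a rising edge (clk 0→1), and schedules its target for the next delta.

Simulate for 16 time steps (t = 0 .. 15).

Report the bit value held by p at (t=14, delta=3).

[bits: p,clk,q]
t=0: Δ0=001 Δ1=011 Δ2=010 Δ3=110 | 3Δ
t=1: Δ0=110 Δ1=100 | 1Δ
t=2: Δ0=100 Δ1=110 Δ2=111 Δ3=011 | 3Δ
t=3: Δ0=011 Δ1=001 | 1Δ
t=4: Δ0=001 Δ1=011 Δ2=010 Δ3=110 | 3Δ
t=5: Δ0=110 Δ1=100 | 1Δ
t=6: Δ0=100 Δ1=110 Δ2=111 Δ3=011 | 3Δ
t=7: Δ0=011 Δ1=001 | 1Δ
t=8: Δ0=001 Δ1=011 Δ2=010 Δ3=110 | 3Δ
t=9: Δ0=110 Δ1=100 | 1Δ
t=10: Δ0=100 Δ1=110 Δ2=111 Δ3=011 | 3Δ
t=11: Δ0=011 Δ1=001 | 1Δ
t=12: Δ0=001 Δ1=011 Δ2=010 Δ3=110 | 3Δ
t=13: Δ0=110 Δ1=100 | 1Δ
t=14: Δ0=100 Δ1=110 Δ2=111 Δ3=011 | 3Δ
t=15: Δ0=011 Δ1=001 | 1Δ

0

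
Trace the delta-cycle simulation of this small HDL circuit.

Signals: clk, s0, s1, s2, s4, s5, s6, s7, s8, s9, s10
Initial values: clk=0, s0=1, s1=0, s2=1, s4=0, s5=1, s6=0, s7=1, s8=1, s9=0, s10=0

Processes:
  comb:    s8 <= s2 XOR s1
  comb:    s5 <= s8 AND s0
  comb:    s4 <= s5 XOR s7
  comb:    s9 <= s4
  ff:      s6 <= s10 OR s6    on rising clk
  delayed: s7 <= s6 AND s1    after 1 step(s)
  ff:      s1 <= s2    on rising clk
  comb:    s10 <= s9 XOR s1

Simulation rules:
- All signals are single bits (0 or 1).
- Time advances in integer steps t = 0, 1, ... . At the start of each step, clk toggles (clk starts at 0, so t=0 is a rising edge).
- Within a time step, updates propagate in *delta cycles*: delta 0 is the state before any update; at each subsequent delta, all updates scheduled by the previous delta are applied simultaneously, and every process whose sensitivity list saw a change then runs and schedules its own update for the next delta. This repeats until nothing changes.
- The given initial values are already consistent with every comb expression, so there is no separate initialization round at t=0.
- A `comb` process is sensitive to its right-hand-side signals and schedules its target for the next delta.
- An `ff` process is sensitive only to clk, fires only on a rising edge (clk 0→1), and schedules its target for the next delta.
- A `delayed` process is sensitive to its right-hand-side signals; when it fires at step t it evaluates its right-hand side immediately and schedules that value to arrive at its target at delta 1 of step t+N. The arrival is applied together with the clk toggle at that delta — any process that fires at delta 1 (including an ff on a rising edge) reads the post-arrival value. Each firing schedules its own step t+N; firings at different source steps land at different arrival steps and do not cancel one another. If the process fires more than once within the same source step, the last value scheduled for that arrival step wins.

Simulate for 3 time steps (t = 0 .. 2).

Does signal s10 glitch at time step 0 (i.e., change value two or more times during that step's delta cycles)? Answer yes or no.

yes

[bits: clk,s6,s9,s7,s8,s5,s0,s4,s2,s10,s1]
t=0: Δ0=00011110100 Δ1=10011110100 Δ2=10011110101 Δ3=10010110111 Δ4=10010010111 Δ5=10010011111 Δ6=10110011111 Δ7=10110011101 | 7Δ
t=1: Δ0=10110011101 Δ1=00100011101 Δ2=00100010101 Δ3=00000010101 Δ4=00000010111 | 4Δ
t=2: Δ0=00000010111 Δ1=10000010111 Δ2=11000010111 | 2Δ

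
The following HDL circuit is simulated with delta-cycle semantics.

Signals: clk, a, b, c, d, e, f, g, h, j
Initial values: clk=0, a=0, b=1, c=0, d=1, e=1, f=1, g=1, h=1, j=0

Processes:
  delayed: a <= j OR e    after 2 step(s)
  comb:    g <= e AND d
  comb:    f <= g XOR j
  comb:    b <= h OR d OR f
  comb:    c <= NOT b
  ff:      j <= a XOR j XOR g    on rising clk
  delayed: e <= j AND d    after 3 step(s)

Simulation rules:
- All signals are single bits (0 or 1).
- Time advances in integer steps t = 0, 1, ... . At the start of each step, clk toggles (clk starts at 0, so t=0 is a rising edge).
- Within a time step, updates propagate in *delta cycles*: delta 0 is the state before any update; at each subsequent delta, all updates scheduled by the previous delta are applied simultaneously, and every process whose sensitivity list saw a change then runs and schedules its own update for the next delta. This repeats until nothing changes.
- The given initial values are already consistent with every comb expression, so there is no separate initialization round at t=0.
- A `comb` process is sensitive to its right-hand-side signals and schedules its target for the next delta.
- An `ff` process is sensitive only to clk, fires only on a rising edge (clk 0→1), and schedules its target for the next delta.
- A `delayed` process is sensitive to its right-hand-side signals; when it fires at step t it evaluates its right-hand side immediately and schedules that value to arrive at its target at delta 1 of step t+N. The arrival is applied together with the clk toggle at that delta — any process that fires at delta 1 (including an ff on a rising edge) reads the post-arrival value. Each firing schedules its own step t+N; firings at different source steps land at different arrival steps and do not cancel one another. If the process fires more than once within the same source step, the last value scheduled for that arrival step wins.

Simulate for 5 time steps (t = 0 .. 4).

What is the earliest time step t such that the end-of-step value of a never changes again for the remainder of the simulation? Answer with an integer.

[bits: clk,c,f,b,g,e,a,h,j,d]
t=0: Δ0=0011110101 Δ1=1011110101 Δ2=1011110111 Δ3=1001110111 | 3Δ
t=1: Δ0=1001110111 Δ1=0001110111 | 1Δ
t=2: Δ0=0001110111 Δ1=1001111111 | 1Δ
t=3: Δ0=1001111111 Δ1=0001111111 | 1Δ
t=4: Δ0=0001111111 Δ1=1001111111 | 1Δ

2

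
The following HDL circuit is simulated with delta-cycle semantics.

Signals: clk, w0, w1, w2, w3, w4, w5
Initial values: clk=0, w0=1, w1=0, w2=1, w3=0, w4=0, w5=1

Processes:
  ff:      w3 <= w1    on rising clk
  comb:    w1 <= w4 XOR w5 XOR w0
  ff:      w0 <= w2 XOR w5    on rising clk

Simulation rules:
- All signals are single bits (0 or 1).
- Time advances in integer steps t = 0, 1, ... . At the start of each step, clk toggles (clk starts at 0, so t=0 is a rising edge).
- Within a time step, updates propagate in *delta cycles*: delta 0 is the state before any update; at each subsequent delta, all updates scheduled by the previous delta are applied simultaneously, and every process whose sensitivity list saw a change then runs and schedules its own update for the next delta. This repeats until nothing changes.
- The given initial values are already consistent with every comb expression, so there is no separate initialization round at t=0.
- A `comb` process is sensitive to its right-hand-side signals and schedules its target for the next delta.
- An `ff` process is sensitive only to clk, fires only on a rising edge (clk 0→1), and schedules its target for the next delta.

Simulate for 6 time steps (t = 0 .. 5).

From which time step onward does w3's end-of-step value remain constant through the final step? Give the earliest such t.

[bits: clk,w0,w5,w1,w3,w4,w2]
t=0: Δ0=0110001 Δ1=1110001 Δ2=1010001 Δ3=1011001 | 3Δ
t=1: Δ0=1011001 Δ1=0011001 | 1Δ
t=2: Δ0=0011001 Δ1=1011001 Δ2=1011101 | 2Δ
t=3: Δ0=1011101 Δ1=0011101 | 1Δ
t=4: Δ0=0011101 Δ1=1011101 | 1Δ
t=5: Δ0=1011101 Δ1=0011101 | 1Δ

2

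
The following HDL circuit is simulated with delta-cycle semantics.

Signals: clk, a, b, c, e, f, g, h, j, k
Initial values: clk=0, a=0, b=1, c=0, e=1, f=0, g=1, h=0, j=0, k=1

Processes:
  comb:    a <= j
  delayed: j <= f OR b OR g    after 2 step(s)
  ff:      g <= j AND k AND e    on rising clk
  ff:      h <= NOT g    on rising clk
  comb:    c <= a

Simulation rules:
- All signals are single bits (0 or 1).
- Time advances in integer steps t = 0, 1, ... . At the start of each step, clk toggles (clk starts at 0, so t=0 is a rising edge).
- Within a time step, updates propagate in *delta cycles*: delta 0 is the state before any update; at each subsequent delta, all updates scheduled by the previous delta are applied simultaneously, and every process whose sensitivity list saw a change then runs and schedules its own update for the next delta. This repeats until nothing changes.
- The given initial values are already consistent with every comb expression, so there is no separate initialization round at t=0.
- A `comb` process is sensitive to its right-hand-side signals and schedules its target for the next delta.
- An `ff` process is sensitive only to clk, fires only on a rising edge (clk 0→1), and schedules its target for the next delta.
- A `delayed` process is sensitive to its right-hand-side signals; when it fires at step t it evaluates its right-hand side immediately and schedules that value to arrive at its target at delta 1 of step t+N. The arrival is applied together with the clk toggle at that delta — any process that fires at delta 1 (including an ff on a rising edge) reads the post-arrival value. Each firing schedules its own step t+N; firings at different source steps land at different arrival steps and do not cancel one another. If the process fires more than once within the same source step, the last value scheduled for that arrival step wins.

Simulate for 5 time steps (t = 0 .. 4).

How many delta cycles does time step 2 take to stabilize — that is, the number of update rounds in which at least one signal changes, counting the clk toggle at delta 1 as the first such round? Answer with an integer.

t=0 Δ0: clk=0 g=1 j=0 h=0 a=0 e=1 c=0 b=1 f=0 k=1
  Δ1: clk:0→1
  Δ2: g:1→0
  (2Δ to stable)
t=1 Δ0: clk=1 g=0 j=0 h=0 a=0 e=1 c=0 b=1 f=0 k=1
  Δ1: clk:1→0
  (1Δ to stable)
t=2 Δ0: clk=0 g=0 j=0 h=0 a=0 e=1 c=0 b=1 f=0 k=1
  Δ1: clk:0→1, j:0→1
  Δ2: g:0→1, h:0→1, a:0→1
  Δ3: c:0→1
  (3Δ to stable)
t=3 Δ0: clk=1 g=1 j=1 h=1 a=1 e=1 c=1 b=1 f=0 k=1
  Δ1: clk:1→0
  (1Δ to stable)
t=4 Δ0: clk=0 g=1 j=1 h=1 a=1 e=1 c=1 b=1 f=0 k=1
  Δ1: clk:0→1
  Δ2: h:1→0
  (2Δ to stable)

3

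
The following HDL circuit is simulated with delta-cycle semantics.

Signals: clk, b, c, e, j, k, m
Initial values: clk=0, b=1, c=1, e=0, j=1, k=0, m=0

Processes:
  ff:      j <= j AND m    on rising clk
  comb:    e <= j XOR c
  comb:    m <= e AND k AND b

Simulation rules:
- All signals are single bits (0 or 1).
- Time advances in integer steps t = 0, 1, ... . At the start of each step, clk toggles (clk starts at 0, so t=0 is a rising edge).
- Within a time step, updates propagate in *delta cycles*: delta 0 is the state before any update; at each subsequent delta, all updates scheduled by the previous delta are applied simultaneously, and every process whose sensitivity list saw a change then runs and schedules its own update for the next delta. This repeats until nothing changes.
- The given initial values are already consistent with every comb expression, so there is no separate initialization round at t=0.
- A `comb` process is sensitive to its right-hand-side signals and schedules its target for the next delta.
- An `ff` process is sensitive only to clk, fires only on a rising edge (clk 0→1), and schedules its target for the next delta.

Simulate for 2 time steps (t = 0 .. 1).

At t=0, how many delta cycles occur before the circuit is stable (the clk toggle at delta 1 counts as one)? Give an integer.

t=0 Δ0: b=1 e=0 m=0 j=1 k=0 c=1 clk=0
  Δ1: clk:0→1
  Δ2: j:1→0
  Δ3: e:0→1
  (3Δ to stable)
t=1 Δ0: b=1 e=1 m=0 j=0 k=0 c=1 clk=1
  Δ1: clk:1→0
  (1Δ to stable)

3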